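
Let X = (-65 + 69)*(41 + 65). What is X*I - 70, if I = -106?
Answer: -45014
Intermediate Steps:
X = 424 (X = 4*106 = 424)
X*I - 70 = 424*(-106) - 70 = -44944 - 70 = -45014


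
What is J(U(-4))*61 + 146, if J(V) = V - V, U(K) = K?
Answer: 146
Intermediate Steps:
J(V) = 0
J(U(-4))*61 + 146 = 0*61 + 146 = 0 + 146 = 146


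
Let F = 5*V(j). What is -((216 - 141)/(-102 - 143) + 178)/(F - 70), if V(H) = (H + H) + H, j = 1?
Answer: 8707/2695 ≈ 3.2308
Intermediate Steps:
V(H) = 3*H (V(H) = 2*H + H = 3*H)
F = 15 (F = 5*(3*1) = 5*3 = 15)
-((216 - 141)/(-102 - 143) + 178)/(F - 70) = -((216 - 141)/(-102 - 143) + 178)/(15 - 70) = -(75/(-245) + 178)/(-55) = -(75*(-1/245) + 178)*(-1)/55 = -(-15/49 + 178)*(-1)/55 = -8707*(-1)/(49*55) = -1*(-8707/2695) = 8707/2695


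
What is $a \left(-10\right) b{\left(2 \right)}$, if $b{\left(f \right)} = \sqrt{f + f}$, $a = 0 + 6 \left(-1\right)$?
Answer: $120$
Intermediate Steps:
$a = -6$ ($a = 0 - 6 = -6$)
$b{\left(f \right)} = \sqrt{2} \sqrt{f}$ ($b{\left(f \right)} = \sqrt{2 f} = \sqrt{2} \sqrt{f}$)
$a \left(-10\right) b{\left(2 \right)} = \left(-6\right) \left(-10\right) \sqrt{2} \sqrt{2} = 60 \cdot 2 = 120$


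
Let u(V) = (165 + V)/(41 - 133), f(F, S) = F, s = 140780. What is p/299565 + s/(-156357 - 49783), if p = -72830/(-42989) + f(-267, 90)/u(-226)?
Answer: -5540380883867477/8096746170823695 ≈ -0.68427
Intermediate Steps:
u(V) = -165/92 - V/92 (u(V) = (165 + V)/(-92) = (165 + V)*(-1/92) = -165/92 - V/92)
p = -1051539166/2622329 (p = -72830/(-42989) - 267/(-165/92 - 1/92*(-226)) = -72830*(-1/42989) - 267/(-165/92 + 113/46) = 72830/42989 - 267/61/92 = 72830/42989 - 267*92/61 = 72830/42989 - 24564/61 = -1051539166/2622329 ≈ -400.99)
p/299565 + s/(-156357 - 49783) = -1051539166/2622329/299565 + 140780/(-156357 - 49783) = -1051539166/2622329*1/299565 + 140780/(-206140) = -1051539166/785557986885 + 140780*(-1/206140) = -1051539166/785557986885 - 7039/10307 = -5540380883867477/8096746170823695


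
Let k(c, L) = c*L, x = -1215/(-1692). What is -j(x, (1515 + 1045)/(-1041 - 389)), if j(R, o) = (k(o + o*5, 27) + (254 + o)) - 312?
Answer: 50022/143 ≈ 349.80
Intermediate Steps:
x = 135/188 (x = -1215*(-1/1692) = 135/188 ≈ 0.71809)
k(c, L) = L*c
j(R, o) = -58 + 163*o (j(R, o) = (27*(o + o*5) + (254 + o)) - 312 = (27*(o + 5*o) + (254 + o)) - 312 = (27*(6*o) + (254 + o)) - 312 = (162*o + (254 + o)) - 312 = (254 + 163*o) - 312 = -58 + 163*o)
-j(x, (1515 + 1045)/(-1041 - 389)) = -(-58 + 163*((1515 + 1045)/(-1041 - 389))) = -(-58 + 163*(2560/(-1430))) = -(-58 + 163*(2560*(-1/1430))) = -(-58 + 163*(-256/143)) = -(-58 - 41728/143) = -1*(-50022/143) = 50022/143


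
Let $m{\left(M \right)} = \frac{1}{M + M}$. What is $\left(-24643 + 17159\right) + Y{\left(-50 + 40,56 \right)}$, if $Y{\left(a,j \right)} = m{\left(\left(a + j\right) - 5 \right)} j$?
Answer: $- \frac{306816}{41} \approx -7483.3$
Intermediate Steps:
$m{\left(M \right)} = \frac{1}{2 M}$
$Y{\left(a,j \right)} = \frac{j}{2 \left(-5 + a + j\right)}$ ($Y{\left(a,j \right)} = \frac{1}{2 \left(\left(a + j\right) - 5\right)} j = \frac{1}{2 \left(-5 + a + j\right)} j = \frac{j}{2 \left(-5 + a + j\right)}$)
$\left(-24643 + 17159\right) + Y{\left(-50 + 40,56 \right)} = \left(-24643 + 17159\right) + \frac{1}{2} \cdot 56 \frac{1}{-5 + \left(-50 + 40\right) + 56} = -7484 + \frac{1}{2} \cdot 56 \frac{1}{-5 - 10 + 56} = -7484 + \frac{1}{2} \cdot 56 \cdot \frac{1}{41} = -7484 + \frac{28}{41} = - \frac{306816}{41}$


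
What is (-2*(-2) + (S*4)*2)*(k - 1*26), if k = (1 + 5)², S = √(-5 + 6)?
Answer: 120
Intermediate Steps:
S = 1 (S = √1 = 1)
k = 36 (k = 6² = 36)
(-2*(-2) + (S*4)*2)*(k - 1*26) = (-2*(-2) + (1*4)*2)*(36 - 1*26) = (4 + 4*2)*(36 - 26) = (4 + 8)*10 = 12*10 = 120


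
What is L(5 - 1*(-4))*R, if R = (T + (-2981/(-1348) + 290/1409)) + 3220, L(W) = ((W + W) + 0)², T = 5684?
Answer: 1370215705437/474833 ≈ 2.8857e+6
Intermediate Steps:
L(W) = 4*W² (L(W) = (2*W + 0)² = (2*W)² = 4*W²)
R = 16916243277/1899332 (R = (5684 + (-2981/(-1348) + 290/1409)) + 3220 = (5684 + (-2981*(-1/1348) + 290*(1/1409))) + 3220 = (5684 + (2981/1348 + 290/1409)) + 3220 = (5684 + 4591149/1899332) + 3220 = 10800394237/1899332 + 3220 = 16916243277/1899332 ≈ 8906.4)
L(5 - 1*(-4))*R = (4*(5 - 1*(-4))²)*(16916243277/1899332) = (4*(5 + 4)²)*(16916243277/1899332) = (4*9²)*(16916243277/1899332) = (4*81)*(16916243277/1899332) = 324*(16916243277/1899332) = 1370215705437/474833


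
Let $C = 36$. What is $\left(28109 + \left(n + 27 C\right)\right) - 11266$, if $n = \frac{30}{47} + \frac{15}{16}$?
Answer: $\frac{13398065}{752} \approx 17817.0$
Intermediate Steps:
$n = \frac{1185}{752}$ ($n = 30 \cdot \frac{1}{47} + 15 \cdot \frac{1}{16} = \frac{30}{47} + \frac{15}{16} = \frac{1185}{752} \approx 1.5758$)
$\left(28109 + \left(n + 27 C\right)\right) - 11266 = \left(28109 + \left(\frac{1185}{752} + 27 \cdot 36\right)\right) - 11266 = \left(28109 + \left(\frac{1185}{752} + 972\right)\right) - 11266 = \left(28109 + \frac{732129}{752}\right) - 11266 = \frac{21870097}{752} - 11266 = \frac{13398065}{752}$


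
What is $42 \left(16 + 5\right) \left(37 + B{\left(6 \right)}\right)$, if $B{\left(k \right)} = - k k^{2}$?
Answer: $-157878$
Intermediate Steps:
$B{\left(k \right)} = - k^{3}$
$42 \left(16 + 5\right) \left(37 + B{\left(6 \right)}\right) = 42 \left(16 + 5\right) \left(37 - 6^{3}\right) = 42 \cdot 21 \left(37 - 216\right) = 42 \cdot 21 \left(-179\right) = 42 \left(-3759\right) = -157878$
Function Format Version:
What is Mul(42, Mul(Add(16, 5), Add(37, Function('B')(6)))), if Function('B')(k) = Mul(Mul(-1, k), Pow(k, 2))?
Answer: -157878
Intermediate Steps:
Function('B')(k) = Mul(-1, Pow(k, 3))
Mul(42, Mul(Add(16, 5), Add(37, Function('B')(6)))) = Mul(42, Mul(Add(16, 5), Add(37, Mul(-1, Pow(6, 3))))) = Mul(42, Mul(21, Add(37, Mul(-1, 216)))) = Mul(42, Mul(21, Add(37, -216))) = Mul(42, Mul(21, -179)) = Mul(42, -3759) = -157878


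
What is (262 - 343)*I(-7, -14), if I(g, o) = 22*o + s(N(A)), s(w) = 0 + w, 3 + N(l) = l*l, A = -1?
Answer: 25110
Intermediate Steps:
N(l) = -3 + l**2 (N(l) = -3 + l*l = -3 + l**2)
s(w) = w
I(g, o) = -2 + 22*o (I(g, o) = 22*o + (-3 + (-1)**2) = 22*o + (-3 + 1) = 22*o - 2 = -2 + 22*o)
(262 - 343)*I(-7, -14) = (262 - 343)*(-2 + 22*(-14)) = -81*(-2 - 308) = -81*(-310) = 25110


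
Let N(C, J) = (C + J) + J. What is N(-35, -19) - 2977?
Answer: -3050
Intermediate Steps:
N(C, J) = C + 2*J
N(-35, -19) - 2977 = (-35 + 2*(-19)) - 2977 = (-35 - 38) - 2977 = -73 - 2977 = -3050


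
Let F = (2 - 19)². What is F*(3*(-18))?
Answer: -15606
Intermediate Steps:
F = 289 (F = (-17)² = 289)
F*(3*(-18)) = 289*(3*(-18)) = 289*(-54) = -15606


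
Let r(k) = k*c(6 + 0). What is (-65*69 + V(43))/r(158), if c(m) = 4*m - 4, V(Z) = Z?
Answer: -2221/1580 ≈ -1.4057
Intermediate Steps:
c(m) = -4 + 4*m
r(k) = 20*k (r(k) = k*(-4 + 4*(6 + 0)) = k*(-4 + 4*6) = k*(-4 + 24) = k*20 = 20*k)
(-65*69 + V(43))/r(158) = (-65*69 + 43)/((20*158)) = (-4485 + 43)/3160 = -4442*1/3160 = -2221/1580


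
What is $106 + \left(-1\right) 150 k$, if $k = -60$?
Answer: $9106$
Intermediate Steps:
$106 + \left(-1\right) 150 k = 106 + \left(-1\right) 150 \left(-60\right) = 106 - -9000 = 106 + 9000 = 9106$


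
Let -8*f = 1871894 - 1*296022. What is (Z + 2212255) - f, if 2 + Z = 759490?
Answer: 3168727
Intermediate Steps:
Z = 759488 (Z = -2 + 759490 = 759488)
f = -196984 (f = -(1871894 - 1*296022)/8 = -(1871894 - 296022)/8 = -⅛*1575872 = -196984)
(Z + 2212255) - f = (759488 + 2212255) - 1*(-196984) = 2971743 + 196984 = 3168727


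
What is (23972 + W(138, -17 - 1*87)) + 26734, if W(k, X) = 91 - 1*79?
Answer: 50718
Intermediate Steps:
W(k, X) = 12 (W(k, X) = 91 - 79 = 12)
(23972 + W(138, -17 - 1*87)) + 26734 = (23972 + 12) + 26734 = 23984 + 26734 = 50718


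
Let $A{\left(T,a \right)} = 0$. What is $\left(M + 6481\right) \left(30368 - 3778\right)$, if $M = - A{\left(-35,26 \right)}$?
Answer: $172329790$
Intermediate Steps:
$M = 0$ ($M = \left(-1\right) 0 = 0$)
$\left(M + 6481\right) \left(30368 - 3778\right) = \left(0 + 6481\right) \left(30368 - 3778\right) = 6481 \cdot 26590 = 172329790$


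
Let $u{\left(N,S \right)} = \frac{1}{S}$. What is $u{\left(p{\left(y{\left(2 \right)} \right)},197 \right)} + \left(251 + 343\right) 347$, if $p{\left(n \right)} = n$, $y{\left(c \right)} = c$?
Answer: $\frac{40605247}{197} \approx 2.0612 \cdot 10^{5}$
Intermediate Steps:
$u{\left(p{\left(y{\left(2 \right)} \right)},197 \right)} + \left(251 + 343\right) 347 = \frac{1}{197} + \left(251 + 343\right) 347 = \frac{1}{197} + 594 \cdot 347 = \frac{1}{197} + 206118 = \frac{40605247}{197}$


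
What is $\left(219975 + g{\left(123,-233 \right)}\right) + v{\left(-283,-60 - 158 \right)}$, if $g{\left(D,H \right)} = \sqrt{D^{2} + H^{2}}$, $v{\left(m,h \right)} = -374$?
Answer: $219601 + \sqrt{69418} \approx 2.1986 \cdot 10^{5}$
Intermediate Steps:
$\left(219975 + g{\left(123,-233 \right)}\right) + v{\left(-283,-60 - 158 \right)} = \left(219975 + \sqrt{123^{2} + \left(-233\right)^{2}}\right) - 374 = \left(219975 + \sqrt{15129 + 54289}\right) - 374 = \left(219975 + \sqrt{69418}\right) - 374 = 219601 + \sqrt{69418}$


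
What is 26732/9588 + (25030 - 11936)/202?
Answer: 16368142/242097 ≈ 67.610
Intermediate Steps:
26732/9588 + (25030 - 11936)/202 = 26732*(1/9588) + 13094*(1/202) = 6683/2397 + 6547/101 = 16368142/242097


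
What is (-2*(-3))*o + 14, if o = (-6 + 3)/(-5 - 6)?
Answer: 172/11 ≈ 15.636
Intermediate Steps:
o = 3/11 (o = -3/(-11) = -3*(-1/11) = 3/11 ≈ 0.27273)
(-2*(-3))*o + 14 = -2*(-3)*(3/11) + 14 = 6*(3/11) + 14 = 18/11 + 14 = 172/11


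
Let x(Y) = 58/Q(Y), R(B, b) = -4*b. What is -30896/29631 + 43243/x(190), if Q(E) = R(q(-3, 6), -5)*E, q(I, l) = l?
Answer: 2434532436716/859299 ≈ 2.8332e+6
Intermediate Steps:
Q(E) = 20*E (Q(E) = (-4*(-5))*E = 20*E)
x(Y) = 29/(10*Y) (x(Y) = 58/((20*Y)) = 58*(1/(20*Y)) = 29/(10*Y))
-30896/29631 + 43243/x(190) = -30896/29631 + 43243/(((29/10)/190)) = -30896*1/29631 + 43243/(((29/10)*(1/190))) = -30896/29631 + 43243/(29/1900) = -30896/29631 + 43243*(1900/29) = -30896/29631 + 82161700/29 = 2434532436716/859299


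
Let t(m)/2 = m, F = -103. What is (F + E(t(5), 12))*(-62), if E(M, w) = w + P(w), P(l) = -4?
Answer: 5890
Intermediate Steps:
t(m) = 2*m
E(M, w) = -4 + w (E(M, w) = w - 4 = -4 + w)
(F + E(t(5), 12))*(-62) = (-103 + (-4 + 12))*(-62) = (-103 + 8)*(-62) = -95*(-62) = 5890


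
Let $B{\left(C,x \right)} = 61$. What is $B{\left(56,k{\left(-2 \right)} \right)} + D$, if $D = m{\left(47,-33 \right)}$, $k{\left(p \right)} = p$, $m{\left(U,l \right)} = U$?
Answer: $108$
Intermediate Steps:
$D = 47$
$B{\left(56,k{\left(-2 \right)} \right)} + D = 61 + 47 = 108$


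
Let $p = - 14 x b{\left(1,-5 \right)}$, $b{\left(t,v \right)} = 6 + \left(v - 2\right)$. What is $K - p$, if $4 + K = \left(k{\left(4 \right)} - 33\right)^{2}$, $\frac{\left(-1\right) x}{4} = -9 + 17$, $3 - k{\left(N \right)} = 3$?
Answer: $1533$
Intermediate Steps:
$k{\left(N \right)} = 0$ ($k{\left(N \right)} = 3 - 3 = 0$)
$b{\left(t,v \right)} = 4 + v$ ($b{\left(t,v \right)} = 6 + \left(-2 + v\right) = 4 + v$)
$x = -32$ ($x = - 4 \left(-9 + 17\right) = \left(-4\right) 8 = -32$)
$K = 1085$ ($K = -4 + \left(0 - 33\right)^{2} = -4 + \left(-33\right)^{2} = -4 + 1089 = 1085$)
$p = -448$ ($p = \left(-14\right) \left(-32\right) \left(4 - 5\right) = 448 \left(-1\right) = -448$)
$K - p = 1085 - -448 = 1085 + 448 = 1533$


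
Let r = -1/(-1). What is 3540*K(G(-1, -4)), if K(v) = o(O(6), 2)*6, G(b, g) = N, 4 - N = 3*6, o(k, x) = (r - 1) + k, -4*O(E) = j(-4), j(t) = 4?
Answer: -21240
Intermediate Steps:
r = 1 (r = -1*(-1) = 1)
O(E) = -1 (O(E) = -1/4*4 = -1)
o(k, x) = k (o(k, x) = (1 - 1) + k = 0 + k = k)
N = -14 (N = 4 - 3*6 = 4 - 1*18 = 4 - 18 = -14)
G(b, g) = -14
K(v) = -6 (K(v) = -1*6 = -6)
3540*K(G(-1, -4)) = 3540*(-6) = -21240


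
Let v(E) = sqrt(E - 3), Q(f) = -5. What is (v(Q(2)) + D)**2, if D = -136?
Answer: 18488 - 544*I*sqrt(2) ≈ 18488.0 - 769.33*I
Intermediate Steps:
v(E) = sqrt(-3 + E)
(v(Q(2)) + D)**2 = (sqrt(-3 - 5) - 136)**2 = (sqrt(-8) - 136)**2 = (2*I*sqrt(2) - 136)**2 = (-136 + 2*I*sqrt(2))**2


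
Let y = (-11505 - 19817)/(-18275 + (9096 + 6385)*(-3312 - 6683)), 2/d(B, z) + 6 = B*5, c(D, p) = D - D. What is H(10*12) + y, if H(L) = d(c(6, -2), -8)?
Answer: -77328452/232126305 ≈ -0.33313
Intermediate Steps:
c(D, p) = 0
d(B, z) = 2/(-6 + 5*B) (d(B, z) = 2/(-6 + B*5) = 2/(-6 + 5*B))
H(L) = -1/3 (H(L) = 2/(-6 + 5*0) = 2/(-6 + 0) = 2/(-6) = 2*(-1/6) = -1/3)
y = 15661/77375435 (y = -31322/(-18275 + 15481*(-9995)) = -31322/(-18275 - 154732595) = -31322/(-154750870) = -31322*(-1/154750870) = 15661/77375435 ≈ 0.00020240)
H(10*12) + y = -1/3 + 15661/77375435 = -77328452/232126305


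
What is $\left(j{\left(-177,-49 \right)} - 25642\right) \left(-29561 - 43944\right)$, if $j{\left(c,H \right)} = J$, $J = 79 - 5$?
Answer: $1879375840$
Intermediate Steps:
$J = 74$ ($J = 79 - 5 = 74$)
$j{\left(c,H \right)} = 74$
$\left(j{\left(-177,-49 \right)} - 25642\right) \left(-29561 - 43944\right) = \left(74 - 25642\right) \left(-29561 - 43944\right) = \left(-25568\right) \left(-73505\right) = 1879375840$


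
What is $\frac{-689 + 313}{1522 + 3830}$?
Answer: $- \frac{47}{669} \approx -0.070254$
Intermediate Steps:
$\frac{-689 + 313}{1522 + 3830} = - \frac{376}{5352} = \left(-376\right) \frac{1}{5352} = - \frac{47}{669}$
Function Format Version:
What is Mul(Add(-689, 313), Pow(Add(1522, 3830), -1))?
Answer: Rational(-47, 669) ≈ -0.070254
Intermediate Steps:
Mul(Add(-689, 313), Pow(Add(1522, 3830), -1)) = Mul(-376, Pow(5352, -1)) = Mul(-376, Rational(1, 5352)) = Rational(-47, 669)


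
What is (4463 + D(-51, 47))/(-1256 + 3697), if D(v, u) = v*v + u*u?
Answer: 9273/2441 ≈ 3.7989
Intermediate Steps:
D(v, u) = u² + v² (D(v, u) = v² + u² = u² + v²)
(4463 + D(-51, 47))/(-1256 + 3697) = (4463 + (47² + (-51)²))/(-1256 + 3697) = (4463 + (2209 + 2601))/2441 = (4463 + 4810)*(1/2441) = 9273*(1/2441) = 9273/2441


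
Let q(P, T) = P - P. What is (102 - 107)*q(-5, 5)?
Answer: 0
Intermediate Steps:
q(P, T) = 0
(102 - 107)*q(-5, 5) = (102 - 107)*0 = -5*0 = 0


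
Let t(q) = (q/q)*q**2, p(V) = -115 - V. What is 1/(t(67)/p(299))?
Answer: -414/4489 ≈ -0.092225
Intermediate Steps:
t(q) = q**2 (t(q) = 1*q**2 = q**2)
1/(t(67)/p(299)) = 1/(67**2/(-115 - 1*299)) = 1/(4489/(-115 - 299)) = 1/(4489/(-414)) = 1/(4489*(-1/414)) = 1/(-4489/414) = -414/4489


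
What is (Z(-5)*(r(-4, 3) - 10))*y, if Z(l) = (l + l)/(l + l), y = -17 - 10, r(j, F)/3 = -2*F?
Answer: 756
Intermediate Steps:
r(j, F) = -6*F (r(j, F) = 3*(-2*F) = -6*F)
y = -27
Z(l) = 1 (Z(l) = (2*l)/((2*l)) = (2*l)*(1/(2*l)) = 1)
(Z(-5)*(r(-4, 3) - 10))*y = (1*(-6*3 - 10))*(-27) = (1*(-18 - 10))*(-27) = (1*(-28))*(-27) = -28*(-27) = 756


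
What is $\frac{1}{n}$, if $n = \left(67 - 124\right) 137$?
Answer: $- \frac{1}{7809} \approx -0.00012806$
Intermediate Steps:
$n = -7809$ ($n = \left(-57\right) 137 = -7809$)
$\frac{1}{n} = \frac{1}{-7809} = - \frac{1}{7809}$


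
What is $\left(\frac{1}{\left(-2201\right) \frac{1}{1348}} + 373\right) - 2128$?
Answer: $- \frac{3864103}{2201} \approx -1755.6$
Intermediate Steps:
$\left(\frac{1}{\left(-2201\right) \frac{1}{1348}} + 373\right) - 2128 = \left(\frac{1}{- \frac{2201}{1348}} + 373\right) - 2128 = \left(- \frac{1348}{2201} + 373\right) - 2128 = \frac{819625}{2201} - 2128 = - \frac{3864103}{2201}$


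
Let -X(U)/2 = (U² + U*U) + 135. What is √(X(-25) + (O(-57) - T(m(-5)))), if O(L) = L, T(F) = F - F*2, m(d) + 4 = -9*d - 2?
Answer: 2*I*√697 ≈ 52.802*I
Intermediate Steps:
m(d) = -6 - 9*d (m(d) = -4 + (-9*d - 2) = -4 + (-2 - 9*d) = -6 - 9*d)
X(U) = -270 - 4*U² (X(U) = -2*((U² + U*U) + 135) = -2*((U² + U²) + 135) = -2*(2*U² + 135) = -2*(135 + 2*U²) = -270 - 4*U²)
T(F) = -F (T(F) = F - 2*F = -F)
√(X(-25) + (O(-57) - T(m(-5)))) = √((-270 - 4*(-25)²) + (-57 - (-1)*(-6 - 9*(-5)))) = √((-270 - 4*625) + (-57 - (-1)*(-6 + 45))) = √((-270 - 2500) + (-57 - (-1)*39)) = √(-2770 + (-57 - 1*(-39))) = √(-2770 + (-57 + 39)) = √(-2770 - 18) = √(-2788) = 2*I*√697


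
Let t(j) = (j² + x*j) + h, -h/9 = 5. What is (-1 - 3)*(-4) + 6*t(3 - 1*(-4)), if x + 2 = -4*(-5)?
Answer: 796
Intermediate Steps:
h = -45 (h = -9*5 = -45)
x = 18 (x = -2 - 4*(-5) = -2 + 20 = 18)
t(j) = -45 + j² + 18*j (t(j) = (j² + 18*j) - 45 = -45 + j² + 18*j)
(-1 - 3)*(-4) + 6*t(3 - 1*(-4)) = (-1 - 3)*(-4) + 6*(-45 + (3 - 1*(-4))² + 18*(3 - 1*(-4))) = -4*(-4) + 6*(-45 + (3 + 4)² + 18*(3 + 4)) = 16 + 6*(-45 + 7² + 18*7) = 16 + 6*(-45 + 49 + 126) = 16 + 6*130 = 16 + 780 = 796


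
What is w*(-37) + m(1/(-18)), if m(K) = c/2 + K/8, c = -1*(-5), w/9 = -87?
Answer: 4172183/144 ≈ 28974.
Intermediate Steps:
w = -783 (w = 9*(-87) = -783)
c = 5
m(K) = 5/2 + K/8
w*(-37) + m(1/(-18)) = -783*(-37) + (5/2 + (1/8)/(-18)) = 28971 + (5/2 + (1/8)*(-1/18)) = 28971 + (5/2 - 1/144) = 28971 + 359/144 = 4172183/144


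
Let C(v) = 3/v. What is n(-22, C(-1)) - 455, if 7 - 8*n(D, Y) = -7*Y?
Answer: -1827/4 ≈ -456.75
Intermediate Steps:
n(D, Y) = 7/8 + 7*Y/8 (n(D, Y) = 7/8 - (-7)*Y/8 = 7/8 + 7*Y/8)
n(-22, C(-1)) - 455 = (7/8 + 7*(3/(-1))/8) - 455 = (7/8 + 7*(3*(-1))/8) - 455 = (7/8 + (7/8)*(-3)) - 455 = (7/8 - 21/8) - 455 = -7/4 - 455 = -1827/4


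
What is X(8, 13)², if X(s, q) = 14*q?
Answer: 33124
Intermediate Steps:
X(8, 13)² = (14*13)² = 182² = 33124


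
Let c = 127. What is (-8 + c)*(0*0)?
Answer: 0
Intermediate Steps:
(-8 + c)*(0*0) = (-8 + 127)*(0*0) = 119*0 = 0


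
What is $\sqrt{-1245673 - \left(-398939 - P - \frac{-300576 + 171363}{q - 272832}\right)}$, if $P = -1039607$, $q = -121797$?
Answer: $\frac{2 i \sqrt{8160102652443739}}{131543} \approx 1373.4 i$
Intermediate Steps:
$\sqrt{-1245673 - \left(-398939 - P - \frac{-300576 + 171363}{q - 272832}\right)} = \sqrt{-1245673 - \left(640668 - \frac{-300576 + 171363}{-121797 - 272832}\right)} = \sqrt{-1245673 - \frac{84275347653}{131543}} = \sqrt{- \frac{248134911092}{131543}} = \frac{2 i \sqrt{8160102652443739}}{131543}$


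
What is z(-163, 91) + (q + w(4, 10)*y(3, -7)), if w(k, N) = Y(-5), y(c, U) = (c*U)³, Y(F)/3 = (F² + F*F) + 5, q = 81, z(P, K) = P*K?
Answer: -1542817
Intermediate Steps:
z(P, K) = K*P
Y(F) = 15 + 6*F² (Y(F) = 3*((F² + F*F) + 5) = 3*((F² + F²) + 5) = 3*(2*F² + 5) = 3*(5 + 2*F²) = 15 + 6*F²)
y(c, U) = U³*c³ (y(c, U) = (U*c)³ = U³*c³)
w(k, N) = 165 (w(k, N) = 15 + 6*(-5)² = 15 + 6*25 = 15 + 150 = 165)
z(-163, 91) + (q + w(4, 10)*y(3, -7)) = 91*(-163) + (81 + 165*((-7)³*3³)) = -14833 + (81 + 165*(-343*27)) = -14833 + (81 + 165*(-9261)) = -14833 + (81 - 1528065) = -14833 - 1527984 = -1542817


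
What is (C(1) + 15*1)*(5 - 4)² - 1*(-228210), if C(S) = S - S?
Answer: 228225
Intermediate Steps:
C(S) = 0
(C(1) + 15*1)*(5 - 4)² - 1*(-228210) = (0 + 15*1)*(5 - 4)² - 1*(-228210) = (0 + 15)*1² + 228210 = 15*1 + 228210 = 15 + 228210 = 228225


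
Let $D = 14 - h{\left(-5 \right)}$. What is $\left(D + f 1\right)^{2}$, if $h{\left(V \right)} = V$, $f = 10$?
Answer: $841$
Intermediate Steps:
$D = 19$ ($D = 14 - -5 = 14 + 5 = 19$)
$\left(D + f 1\right)^{2} = \left(19 + 10 \cdot 1\right)^{2} = \left(19 + 10\right)^{2} = 29^{2} = 841$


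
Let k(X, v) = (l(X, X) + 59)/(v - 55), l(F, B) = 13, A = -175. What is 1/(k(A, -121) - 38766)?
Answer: -22/852861 ≈ -2.5796e-5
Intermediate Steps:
k(X, v) = 72/(-55 + v) (k(X, v) = (13 + 59)/(v - 55) = 72/(-55 + v))
1/(k(A, -121) - 38766) = 1/(72/(-55 - 121) - 38766) = 1/(72/(-176) - 38766) = 1/(72*(-1/176) - 38766) = 1/(-9/22 - 38766) = 1/(-852861/22) = -22/852861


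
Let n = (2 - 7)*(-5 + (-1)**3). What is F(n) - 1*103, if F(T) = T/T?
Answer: -102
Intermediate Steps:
n = 30 (n = -5*(-5 - 1) = -5*(-6) = 30)
F(T) = 1
F(n) - 1*103 = 1 - 1*103 = 1 - 103 = -102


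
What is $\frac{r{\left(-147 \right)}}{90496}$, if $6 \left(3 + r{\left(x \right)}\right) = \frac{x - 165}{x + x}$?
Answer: $- \frac{415}{13302912} \approx -3.1196 \cdot 10^{-5}$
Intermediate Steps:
$r{\left(x \right)} = -3 + \frac{-165 + x}{12 x}$ ($r{\left(x \right)} = -3 + \frac{\left(x - 165\right) \frac{1}{x + x}}{6} = -3 + \frac{\left(-165 + x\right) \frac{1}{2 x}}{6} = -3 + \frac{\frac{1}{2} \frac{1}{x} \left(-165 + x\right)}{6} = -3 + \frac{-165 + x}{12 x}$)
$\frac{r{\left(-147 \right)}}{90496} = \frac{\frac{5}{12} \frac{1}{-147} \left(-33 - -1029\right)}{90496} = \frac{5}{12} \left(- \frac{1}{147}\right) \left(-33 + 1029\right) \frac{1}{90496} = \frac{5}{12} \left(- \frac{1}{147}\right) 996 \cdot \frac{1}{90496} = \left(- \frac{415}{147}\right) \frac{1}{90496} = - \frac{415}{13302912}$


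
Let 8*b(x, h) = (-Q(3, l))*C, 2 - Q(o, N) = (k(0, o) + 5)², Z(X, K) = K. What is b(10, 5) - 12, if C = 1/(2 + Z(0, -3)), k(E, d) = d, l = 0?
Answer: -79/4 ≈ -19.750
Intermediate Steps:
Q(o, N) = 2 - (5 + o)² (Q(o, N) = 2 - (o + 5)² = 2 - (5 + o)²)
C = -1 (C = 1/(2 - 3) = 1/(-1) = -1)
b(x, h) = -31/4 (b(x, h) = (-(2 - (5 + 3)²)*(-1))/8 = (-(2 - 1*8²)*(-1))/8 = (-(2 - 1*64)*(-1))/8 = (-(2 - 64)*(-1))/8 = (-1*(-62)*(-1))/8 = (62*(-1))/8 = (⅛)*(-62) = -31/4)
b(10, 5) - 12 = -31/4 - 12 = -79/4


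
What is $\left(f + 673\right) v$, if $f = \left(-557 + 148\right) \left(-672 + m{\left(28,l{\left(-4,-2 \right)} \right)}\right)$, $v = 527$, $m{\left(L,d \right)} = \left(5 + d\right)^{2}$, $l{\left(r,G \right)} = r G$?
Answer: $108772800$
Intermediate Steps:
$l{\left(r,G \right)} = G r$
$f = 205727$ ($f = \left(-557 + 148\right) \left(-672 + \left(5 - -8\right)^{2}\right) = - 409 \left(-672 + \left(5 + 8\right)^{2}\right) = - 409 \left(-672 + 13^{2}\right) = - 409 \left(-672 + 169\right) = \left(-409\right) \left(-503\right) = 205727$)
$\left(f + 673\right) v = \left(205727 + 673\right) 527 = 206400 \cdot 527 = 108772800$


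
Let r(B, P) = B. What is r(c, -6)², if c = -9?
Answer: 81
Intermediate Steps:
r(c, -6)² = (-9)² = 81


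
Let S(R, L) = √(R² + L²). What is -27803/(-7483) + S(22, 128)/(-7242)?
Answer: 27803/7483 - √4217/3621 ≈ 3.6976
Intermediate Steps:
S(R, L) = √(L² + R²)
-27803/(-7483) + S(22, 128)/(-7242) = -27803/(-7483) + √(128² + 22²)/(-7242) = -27803*(-1/7483) + √(16384 + 484)*(-1/7242) = 27803/7483 + √16868*(-1/7242) = 27803/7483 + (2*√4217)*(-1/7242) = 27803/7483 - √4217/3621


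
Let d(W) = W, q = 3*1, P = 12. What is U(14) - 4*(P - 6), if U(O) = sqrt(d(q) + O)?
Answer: -24 + sqrt(17) ≈ -19.877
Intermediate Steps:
q = 3
U(O) = sqrt(3 + O)
U(14) - 4*(P - 6) = sqrt(3 + 14) - 4*(12 - 6) = sqrt(17) - 4*6 = sqrt(17) - 24 = -24 + sqrt(17)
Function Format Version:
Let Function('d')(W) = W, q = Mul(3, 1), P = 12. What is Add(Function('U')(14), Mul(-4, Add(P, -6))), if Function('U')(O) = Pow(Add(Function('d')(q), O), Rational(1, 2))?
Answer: Add(-24, Pow(17, Rational(1, 2))) ≈ -19.877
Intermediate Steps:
q = 3
Function('U')(O) = Pow(Add(3, O), Rational(1, 2))
Add(Function('U')(14), Mul(-4, Add(P, -6))) = Add(Pow(Add(3, 14), Rational(1, 2)), Mul(-4, Add(12, -6))) = Add(Pow(17, Rational(1, 2)), Mul(-4, 6)) = Add(Pow(17, Rational(1, 2)), -24) = Add(-24, Pow(17, Rational(1, 2)))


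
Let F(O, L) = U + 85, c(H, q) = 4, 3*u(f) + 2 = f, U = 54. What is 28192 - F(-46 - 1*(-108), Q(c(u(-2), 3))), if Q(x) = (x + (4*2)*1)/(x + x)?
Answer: 28053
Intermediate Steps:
u(f) = -⅔ + f/3
Q(x) = (8 + x)/(2*x) (Q(x) = (x + 8*1)/((2*x)) = (x + 8)*(1/(2*x)) = (8 + x)*(1/(2*x)) = (8 + x)/(2*x))
F(O, L) = 139 (F(O, L) = 54 + 85 = 139)
28192 - F(-46 - 1*(-108), Q(c(u(-2), 3))) = 28192 - 1*139 = 28192 - 139 = 28053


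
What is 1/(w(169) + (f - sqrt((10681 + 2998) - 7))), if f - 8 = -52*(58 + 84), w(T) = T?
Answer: -7207/51927177 + 2*sqrt(3418)/51927177 ≈ -0.00013654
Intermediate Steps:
f = -7376 (f = 8 - 52*(58 + 84) = 8 - 52*142 = 8 - 7384 = -7376)
1/(w(169) + (f - sqrt((10681 + 2998) - 7))) = 1/(169 + (-7376 - sqrt((10681 + 2998) - 7))) = 1/(169 + (-7376 - sqrt(13679 - 7))) = 1/(169 + (-7376 - sqrt(13672))) = 1/(169 + (-7376 - 2*sqrt(3418))) = 1/(-7207 - 2*sqrt(3418))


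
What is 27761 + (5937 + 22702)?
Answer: 56400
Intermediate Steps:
27761 + (5937 + 22702) = 27761 + 28639 = 56400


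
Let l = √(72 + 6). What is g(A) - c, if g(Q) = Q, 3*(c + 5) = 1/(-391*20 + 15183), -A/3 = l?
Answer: 110444/22089 - 3*√78 ≈ -21.495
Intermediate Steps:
l = √78 ≈ 8.8318
A = -3*√78 ≈ -26.495
c = -110444/22089 (c = -5 + 1/(3*(-391*20 + 15183)) = -5 + 1/(3*(-7820 + 15183)) = -5 + (⅓)/7363 = -5 + (⅓)*(1/7363) = -5 + 1/22089 = -110444/22089 ≈ -5.0000)
g(A) - c = -3*√78 - 1*(-110444/22089) = -3*√78 + 110444/22089 = 110444/22089 - 3*√78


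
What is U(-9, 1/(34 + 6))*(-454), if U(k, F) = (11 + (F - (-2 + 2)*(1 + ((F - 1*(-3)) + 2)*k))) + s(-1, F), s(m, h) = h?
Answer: -50167/10 ≈ -5016.7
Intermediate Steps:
U(k, F) = 11 + 2*F (U(k, F) = (11 + (F - (-2 + 2)*(1 + ((F - 1*(-3)) + 2)*k))) + F = (11 + (F - 0*(1 + ((F + 3) + 2)*k))) + F = (11 + (F - 0*(1 + ((3 + F) + 2)*k))) + F = (11 + (F - 0*(1 + (5 + F)*k))) + F = (11 + (F - 0*(1 + k*(5 + F)))) + F = (11 + (F - 1*0)) + F = (11 + (F + 0)) + F = (11 + F) + F = 11 + 2*F)
U(-9, 1/(34 + 6))*(-454) = (11 + 2/(34 + 6))*(-454) = (11 + 2/40)*(-454) = (11 + 2*(1/40))*(-454) = (11 + 1/20)*(-454) = (221/20)*(-454) = -50167/10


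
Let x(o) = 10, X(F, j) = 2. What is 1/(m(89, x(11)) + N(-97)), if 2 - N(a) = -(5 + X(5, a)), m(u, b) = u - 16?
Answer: 1/82 ≈ 0.012195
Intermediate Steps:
m(u, b) = -16 + u
N(a) = 9 (N(a) = 2 - (-1)*(5 + 2) = 2 - (-1)*7 = 2 - 1*(-7) = 2 + 7 = 9)
1/(m(89, x(11)) + N(-97)) = 1/((-16 + 89) + 9) = 1/(73 + 9) = 1/82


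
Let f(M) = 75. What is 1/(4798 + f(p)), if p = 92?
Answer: 1/4873 ≈ 0.00020521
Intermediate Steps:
1/(4798 + f(p)) = 1/(4798 + 75) = 1/4873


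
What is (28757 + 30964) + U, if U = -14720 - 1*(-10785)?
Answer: 55786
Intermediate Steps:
U = -3935 (U = -14720 + 10785 = -3935)
(28757 + 30964) + U = (28757 + 30964) - 3935 = 59721 - 3935 = 55786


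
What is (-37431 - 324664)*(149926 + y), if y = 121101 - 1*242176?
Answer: -10446802845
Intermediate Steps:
y = -121075 (y = 121101 - 242176 = -121075)
(-37431 - 324664)*(149926 + y) = (-37431 - 324664)*(149926 - 121075) = -362095*28851 = -10446802845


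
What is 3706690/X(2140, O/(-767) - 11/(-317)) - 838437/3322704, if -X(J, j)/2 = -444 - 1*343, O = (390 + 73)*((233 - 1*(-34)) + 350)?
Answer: 2052485664987/871656016 ≈ 2354.7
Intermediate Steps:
O = 285671 (O = 463*((233 + 34) + 350) = 463*(267 + 350) = 463*617 = 285671)
X(J, j) = 1574 (X(J, j) = -2*(-444 - 1*343) = -2*(-444 - 343) = -2*(-787) = 1574)
3706690/X(2140, O/(-767) - 11/(-317)) - 838437/3322704 = 3706690/1574 - 838437/3322704 = 3706690*(1/1574) - 838437*1/3322704 = 1853345/787 - 279479/1107568 = 2052485664987/871656016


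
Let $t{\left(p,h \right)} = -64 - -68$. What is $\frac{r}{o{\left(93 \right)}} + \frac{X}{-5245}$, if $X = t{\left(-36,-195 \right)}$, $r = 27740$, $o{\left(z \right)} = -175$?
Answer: $- \frac{1163976}{7343} \approx -158.52$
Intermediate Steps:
$t{\left(p,h \right)} = 4$ ($t{\left(p,h \right)} = -64 + 68 = 4$)
$X = 4$
$\frac{r}{o{\left(93 \right)}} + \frac{X}{-5245} = \frac{27740}{-175} + \frac{4}{-5245} = 27740 \left(- \frac{1}{175}\right) + 4 \left(- \frac{1}{5245}\right) = - \frac{5548}{35} - \frac{4}{5245} = - \frac{1163976}{7343}$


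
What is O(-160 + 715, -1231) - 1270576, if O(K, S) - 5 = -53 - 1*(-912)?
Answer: -1269712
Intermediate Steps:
O(K, S) = 864 (O(K, S) = 5 + (-53 - 1*(-912)) = 5 + (-53 + 912) = 5 + 859 = 864)
O(-160 + 715, -1231) - 1270576 = 864 - 1270576 = -1269712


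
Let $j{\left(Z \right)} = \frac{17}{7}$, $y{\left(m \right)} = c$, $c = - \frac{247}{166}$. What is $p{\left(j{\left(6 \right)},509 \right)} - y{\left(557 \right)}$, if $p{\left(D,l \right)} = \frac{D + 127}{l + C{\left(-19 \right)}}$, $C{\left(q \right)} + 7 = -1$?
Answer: $\frac{338875}{194054} \approx 1.7463$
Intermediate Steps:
$c = - \frac{247}{166}$ ($c = \left(-247\right) \frac{1}{166} = - \frac{247}{166} \approx -1.488$)
$C{\left(q \right)} = -8$ ($C{\left(q \right)} = -7 - 1 = -8$)
$y{\left(m \right)} = - \frac{247}{166}$
$j{\left(Z \right)} = \frac{17}{7}$ ($j{\left(Z \right)} = 17 \cdot \frac{1}{7} = \frac{17}{7}$)
$p{\left(D,l \right)} = \frac{127 + D}{-8 + l}$ ($p{\left(D,l \right)} = \frac{D + 127}{l - 8} = \frac{127 + D}{-8 + l}$)
$p{\left(j{\left(6 \right)},509 \right)} - y{\left(557 \right)} = \frac{127 + \frac{17}{7}}{-8 + 509} - - \frac{247}{166} = \frac{1}{501} \cdot \frac{906}{7} + \frac{247}{166} = \frac{302}{1169} + \frac{247}{166} = \frac{338875}{194054}$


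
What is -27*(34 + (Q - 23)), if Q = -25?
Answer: 378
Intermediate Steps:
-27*(34 + (Q - 23)) = -27*(34 + (-25 - 23)) = -27*(34 - 48) = -27*(-14) = 378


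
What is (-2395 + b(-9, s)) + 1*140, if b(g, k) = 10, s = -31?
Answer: -2245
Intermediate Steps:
(-2395 + b(-9, s)) + 1*140 = (-2395 + 10) + 1*140 = -2385 + 140 = -2245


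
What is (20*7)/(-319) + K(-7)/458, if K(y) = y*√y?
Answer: -140/319 - 7*I*√7/458 ≈ -0.43887 - 0.040437*I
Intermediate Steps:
K(y) = y^(3/2)
(20*7)/(-319) + K(-7)/458 = (20*7)/(-319) + (-7)^(3/2)/458 = 140*(-1/319) - 7*I*√7*(1/458) = -140/319 - 7*I*√7/458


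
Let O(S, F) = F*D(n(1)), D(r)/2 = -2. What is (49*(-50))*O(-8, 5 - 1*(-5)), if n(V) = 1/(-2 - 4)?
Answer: 98000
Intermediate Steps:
n(V) = -⅙ (n(V) = 1/(-6) = -⅙)
D(r) = -4 (D(r) = 2*(-2) = -4)
O(S, F) = -4*F (O(S, F) = F*(-4) = -4*F)
(49*(-50))*O(-8, 5 - 1*(-5)) = (49*(-50))*(-4*(5 - 1*(-5))) = -(-9800)*(5 + 5) = -(-9800)*10 = -2450*(-40) = 98000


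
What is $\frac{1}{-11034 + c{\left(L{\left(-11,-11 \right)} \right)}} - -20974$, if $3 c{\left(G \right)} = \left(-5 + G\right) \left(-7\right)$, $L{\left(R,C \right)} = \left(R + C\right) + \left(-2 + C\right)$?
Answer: $\frac{688408625}{32822} \approx 20974.0$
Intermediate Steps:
$L{\left(R,C \right)} = -2 + R + 2 C$ ($L{\left(R,C \right)} = \left(C + R\right) + \left(-2 + C\right) = -2 + R + 2 C$)
$c{\left(G \right)} = \frac{35}{3} - \frac{7 G}{3}$ ($c{\left(G \right)} = \frac{\left(-5 + G\right) \left(-7\right)}{3} = \frac{35 - 7 G}{3} = \frac{35}{3} - \frac{7 G}{3}$)
$\frac{1}{-11034 + c{\left(L{\left(-11,-11 \right)} \right)}} - -20974 = \frac{1}{-11034 - \left(- \frac{35}{3} + \frac{7 \left(-2 - 11 + 2 \left(-11\right)\right)}{3}\right)} - -20974 = \frac{1}{-11034 - \left(- \frac{35}{3} + \frac{7 \left(-2 - 11 - 22\right)}{3}\right)} + 20974 = \frac{1}{-11034 + \left(\frac{35}{3} - - \frac{245}{3}\right)} + 20974 = \frac{1}{-11034 + \left(\frac{35}{3} + \frac{245}{3}\right)} + 20974 = \frac{1}{-11034 + \frac{280}{3}} + 20974 = \frac{1}{- \frac{32822}{3}} + 20974 = - \frac{3}{32822} + 20974 = \frac{688408625}{32822}$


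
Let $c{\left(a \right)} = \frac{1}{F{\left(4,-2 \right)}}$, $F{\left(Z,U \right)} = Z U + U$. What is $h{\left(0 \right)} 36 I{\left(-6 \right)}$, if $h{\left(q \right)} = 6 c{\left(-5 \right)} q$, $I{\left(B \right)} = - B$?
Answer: $0$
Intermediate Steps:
$F{\left(Z,U \right)} = U + U Z$ ($F{\left(Z,U \right)} = U Z + U = U + U Z$)
$c{\left(a \right)} = - \frac{1}{10}$ ($c{\left(a \right)} = \frac{1}{\left(-2\right) \left(1 + 4\right)} = \frac{1}{\left(-2\right) 5} = \frac{1}{-10} = - \frac{1}{10}$)
$h{\left(q \right)} = - \frac{3 q}{5}$ ($h{\left(q \right)} = 6 \left(- \frac{1}{10}\right) q = - \frac{3 q}{5}$)
$h{\left(0 \right)} 36 I{\left(-6 \right)} = \left(- \frac{3}{5}\right) 0 \cdot 36 \left(\left(-1\right) \left(-6\right)\right) = 0 \cdot 36 \cdot 6 = 0 \cdot 6 = 0$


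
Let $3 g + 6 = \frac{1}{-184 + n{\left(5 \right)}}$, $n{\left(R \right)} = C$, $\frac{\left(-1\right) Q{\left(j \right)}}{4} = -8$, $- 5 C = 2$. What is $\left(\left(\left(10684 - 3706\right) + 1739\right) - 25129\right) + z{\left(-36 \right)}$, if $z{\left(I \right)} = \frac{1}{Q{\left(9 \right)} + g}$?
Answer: $- \frac{1361782934}{82975} \approx -16412.0$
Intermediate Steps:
$C = - \frac{2}{5}$ ($C = \left(- \frac{1}{5}\right) 2 = - \frac{2}{5} \approx -0.4$)
$Q{\left(j \right)} = 32$ ($Q{\left(j \right)} = \left(-4\right) \left(-8\right) = 32$)
$n{\left(R \right)} = - \frac{2}{5}$
$g = - \frac{5537}{2766}$ ($g = -2 + \frac{1}{3 \left(-184 - \frac{2}{5}\right)} = -2 + \frac{1}{3 \left(- \frac{922}{5}\right)} = -2 + \frac{1}{3} \left(- \frac{5}{922}\right) = -2 - \frac{5}{2766} = - \frac{5537}{2766} \approx -2.0018$)
$z{\left(I \right)} = \frac{2766}{82975}$ ($z{\left(I \right)} = \frac{1}{32 - \frac{5537}{2766}} = \frac{1}{\frac{82975}{2766}} = \frac{2766}{82975}$)
$\left(\left(\left(10684 - 3706\right) + 1739\right) - 25129\right) + z{\left(-36 \right)} = \left(\left(\left(10684 - 3706\right) + 1739\right) - 25129\right) + \frac{2766}{82975} = \left(\left(6978 + 1739\right) - 25129\right) + \frac{2766}{82975} = \left(8717 - 25129\right) + \frac{2766}{82975} = -16412 + \frac{2766}{82975} = - \frac{1361782934}{82975}$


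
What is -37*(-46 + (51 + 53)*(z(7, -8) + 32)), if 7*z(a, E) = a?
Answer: -125282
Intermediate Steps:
z(a, E) = a/7
-37*(-46 + (51 + 53)*(z(7, -8) + 32)) = -37*(-46 + (51 + 53)*((⅐)*7 + 32)) = -37*(-46 + 104*(1 + 32)) = -37*(-46 + 104*33) = -37*(-46 + 3432) = -37*3386 = -125282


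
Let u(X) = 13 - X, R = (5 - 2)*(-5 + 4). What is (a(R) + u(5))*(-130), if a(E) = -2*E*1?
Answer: -1820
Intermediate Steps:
R = -3 (R = 3*(-1) = -3)
a(E) = -2*E
(a(R) + u(5))*(-130) = (-2*(-3) + (13 - 1*5))*(-130) = (6 + (13 - 5))*(-130) = (6 + 8)*(-130) = 14*(-130) = -1820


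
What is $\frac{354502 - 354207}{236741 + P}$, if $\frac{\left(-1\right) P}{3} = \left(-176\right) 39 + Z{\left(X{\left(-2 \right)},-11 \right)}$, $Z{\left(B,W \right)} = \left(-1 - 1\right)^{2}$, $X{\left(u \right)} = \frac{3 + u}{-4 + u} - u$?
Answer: $\frac{295}{257321} \approx 0.0011464$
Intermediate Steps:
$X{\left(u \right)} = - u + \frac{3 + u}{-4 + u}$ ($X{\left(u \right)} = \frac{3 + u}{-4 + u} - u = - u + \frac{3 + u}{-4 + u}$)
$Z{\left(B,W \right)} = 4$ ($Z{\left(B,W \right)} = \left(-2\right)^{2} = 4$)
$P = 20580$ ($P = - 3 \left(\left(-176\right) 39 + 4\right) = - 3 \left(-6864 + 4\right) = \left(-3\right) \left(-6860\right) = 20580$)
$\frac{354502 - 354207}{236741 + P} = \frac{354502 - 354207}{236741 + 20580} = \frac{295}{257321}$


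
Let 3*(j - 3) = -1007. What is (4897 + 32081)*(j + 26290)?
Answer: 959850272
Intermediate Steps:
j = -998/3 (j = 3 + (⅓)*(-1007) = 3 - 1007/3 = -998/3 ≈ -332.67)
(4897 + 32081)*(j + 26290) = (4897 + 32081)*(-998/3 + 26290) = 36978*(77872/3) = 959850272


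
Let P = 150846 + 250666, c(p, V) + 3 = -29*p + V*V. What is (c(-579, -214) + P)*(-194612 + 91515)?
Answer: -47846905312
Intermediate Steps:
c(p, V) = -3 + V**2 - 29*p (c(p, V) = -3 + (-29*p + V*V) = -3 + (-29*p + V**2) = -3 + (V**2 - 29*p) = -3 + V**2 - 29*p)
P = 401512
(c(-579, -214) + P)*(-194612 + 91515) = ((-3 + (-214)**2 - 29*(-579)) + 401512)*(-194612 + 91515) = ((-3 + 45796 + 16791) + 401512)*(-103097) = (62584 + 401512)*(-103097) = 464096*(-103097) = -47846905312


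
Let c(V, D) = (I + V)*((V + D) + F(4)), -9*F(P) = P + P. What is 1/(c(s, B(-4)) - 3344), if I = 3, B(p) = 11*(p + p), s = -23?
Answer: -9/9956 ≈ -0.00090398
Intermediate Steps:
F(P) = -2*P/9 (F(P) = -(P + P)/9 = -2*P/9)
B(p) = 22*p (B(p) = 11*(2*p) = 22*p)
c(V, D) = (3 + V)*(-8/9 + D + V) (c(V, D) = (3 + V)*((V + D) - 2/9*4) = (3 + V)*((D + V) - 8/9) = (3 + V)*(-8/9 + D + V))
1/(c(s, B(-4)) - 3344) = 1/((-8/3 + (-23)² + 3*(22*(-4)) + (19/9)*(-23) + (22*(-4))*(-23)) - 3344) = 1/((-8/3 + 529 + 3*(-88) - 437/9 - 88*(-23)) - 3344) = 1/((-8/3 + 529 - 264 - 437/9 + 2024) - 3344) = 1/(20140/9 - 3344) = 1/(-9956/9) = -9/9956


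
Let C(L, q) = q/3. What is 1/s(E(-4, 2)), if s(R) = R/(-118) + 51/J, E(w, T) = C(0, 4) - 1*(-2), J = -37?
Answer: -6549/9212 ≈ -0.71092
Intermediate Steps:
C(L, q) = q/3 (C(L, q) = q*(1/3) = q/3)
E(w, T) = 10/3 (E(w, T) = (1/3)*4 - 1*(-2) = 4/3 + 2 = 10/3)
s(R) = -51/37 - R/118 (s(R) = R/(-118) + 51/(-37) = R*(-1/118) + 51*(-1/37) = -R/118 - 51/37 = -51/37 - R/118)
1/s(E(-4, 2)) = 1/(-51/37 - 1/118*10/3) = 1/(-51/37 - 5/177) = 1/(-9212/6549) = -6549/9212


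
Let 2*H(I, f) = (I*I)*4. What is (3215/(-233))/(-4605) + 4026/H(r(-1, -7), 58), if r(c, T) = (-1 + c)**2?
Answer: 431985997/3433488 ≈ 125.82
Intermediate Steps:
H(I, f) = 2*I**2 (H(I, f) = ((I*I)*4)/2 = (I**2*4)/2 = (4*I**2)/2 = 2*I**2)
(3215/(-233))/(-4605) + 4026/H(r(-1, -7), 58) = (3215/(-233))/(-4605) + 4026/((2*((-1 - 1)**2)**2)) = (3215*(-1/233))*(-1/4605) + 4026/((2*((-2)**2)**2)) = -3215/233*(-1/4605) + 4026/((2*4**2)) = 643/214593 + 4026/((2*16)) = 643/214593 + 4026/32 = 643/214593 + 4026*(1/32) = 643/214593 + 2013/16 = 431985997/3433488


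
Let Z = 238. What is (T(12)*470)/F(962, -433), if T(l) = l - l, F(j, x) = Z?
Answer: 0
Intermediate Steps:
F(j, x) = 238
T(l) = 0
(T(12)*470)/F(962, -433) = (0*470)/238 = 0*(1/238) = 0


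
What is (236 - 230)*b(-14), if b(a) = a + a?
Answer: -168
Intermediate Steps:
b(a) = 2*a
(236 - 230)*b(-14) = (236 - 230)*(2*(-14)) = 6*(-28) = -168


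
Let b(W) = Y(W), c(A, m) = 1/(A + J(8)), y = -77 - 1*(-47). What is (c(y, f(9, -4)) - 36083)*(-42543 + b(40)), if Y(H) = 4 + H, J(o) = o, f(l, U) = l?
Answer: 33736853673/22 ≈ 1.5335e+9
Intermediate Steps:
y = -30 (y = -77 + 47 = -30)
c(A, m) = 1/(8 + A) (c(A, m) = 1/(A + 8) = 1/(8 + A))
b(W) = 4 + W
(c(y, f(9, -4)) - 36083)*(-42543 + b(40)) = (1/(8 - 30) - 36083)*(-42543 + (4 + 40)) = (1/(-22) - 36083)*(-42543 + 44) = (-1/22 - 36083)*(-42499) = -793827/22*(-42499) = 33736853673/22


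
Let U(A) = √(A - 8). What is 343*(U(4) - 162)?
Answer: -55566 + 686*I ≈ -55566.0 + 686.0*I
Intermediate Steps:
U(A) = √(-8 + A)
343*(U(4) - 162) = 343*(√(-8 + 4) - 162) = 343*(√(-4) - 162) = 343*(2*I - 162) = 343*(-162 + 2*I) = -55566 + 686*I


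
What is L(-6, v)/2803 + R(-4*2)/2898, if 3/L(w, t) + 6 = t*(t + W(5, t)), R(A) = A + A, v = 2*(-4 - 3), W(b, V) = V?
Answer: -8651317/1567757142 ≈ -0.0055183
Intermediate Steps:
v = -14 (v = 2*(-7) = -14)
R(A) = 2*A
L(w, t) = 3/(-6 + 2*t**2) (L(w, t) = 3/(-6 + t*(t + t)) = 3/(-6 + t*(2*t)) = 3/(-6 + 2*t**2))
L(-6, v)/2803 + R(-4*2)/2898 = (3/(2*(-3 + (-14)**2)))/2803 + (2*(-4*2))/2898 = (3/(2*(-3 + 196)))*(1/2803) + (2*(-8))*(1/2898) = ((3/2)/193)*(1/2803) - 16*1/2898 = ((3/2)*(1/193))*(1/2803) - 8/1449 = (3/386)*(1/2803) - 8/1449 = 3/1081958 - 8/1449 = -8651317/1567757142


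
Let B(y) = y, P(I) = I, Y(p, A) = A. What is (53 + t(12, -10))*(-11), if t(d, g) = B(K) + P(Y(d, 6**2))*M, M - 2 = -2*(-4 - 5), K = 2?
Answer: -8525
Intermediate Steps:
M = 20 (M = 2 - 2*(-4 - 5) = 2 - 2*(-9) = 2 + 18 = 20)
t(d, g) = 722 (t(d, g) = 2 + 6**2*20 = 2 + 36*20 = 2 + 720 = 722)
(53 + t(12, -10))*(-11) = (53 + 722)*(-11) = 775*(-11) = -8525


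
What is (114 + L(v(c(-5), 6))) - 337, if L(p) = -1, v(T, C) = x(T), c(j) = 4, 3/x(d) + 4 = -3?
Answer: -224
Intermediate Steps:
x(d) = -3/7 (x(d) = 3/(-4 - 3) = 3/(-7) = 3*(-⅐) = -3/7)
v(T, C) = -3/7
(114 + L(v(c(-5), 6))) - 337 = (114 - 1) - 337 = 113 - 337 = -224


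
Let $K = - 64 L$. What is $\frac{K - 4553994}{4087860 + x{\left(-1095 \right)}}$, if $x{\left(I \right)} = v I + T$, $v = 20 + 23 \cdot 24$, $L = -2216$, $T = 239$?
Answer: $- \frac{630310}{494537} \approx -1.2745$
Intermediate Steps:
$v = 572$ ($v = 20 + 552 = 572$)
$K = 141824$ ($K = \left(-64\right) \left(-2216\right) = 141824$)
$x{\left(I \right)} = 239 + 572 I$ ($x{\left(I \right)} = 572 I + 239 = 239 + 572 I$)
$\frac{K - 4553994}{4087860 + x{\left(-1095 \right)}} = \frac{141824 - 4553994}{4087860 + \left(239 + 572 \left(-1095\right)\right)} = - \frac{4412170}{4087860 + \left(239 - 626340\right)} = - \frac{4412170}{4087860 - 626101} = - \frac{4412170}{3461759} = \left(-4412170\right) \frac{1}{3461759} = - \frac{630310}{494537}$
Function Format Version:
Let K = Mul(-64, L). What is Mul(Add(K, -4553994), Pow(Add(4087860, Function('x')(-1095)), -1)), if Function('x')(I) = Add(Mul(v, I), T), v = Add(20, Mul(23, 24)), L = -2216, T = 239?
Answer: Rational(-630310, 494537) ≈ -1.2745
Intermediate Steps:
v = 572 (v = Add(20, 552) = 572)
K = 141824 (K = Mul(-64, -2216) = 141824)
Function('x')(I) = Add(239, Mul(572, I)) (Function('x')(I) = Add(Mul(572, I), 239) = Add(239, Mul(572, I)))
Mul(Add(K, -4553994), Pow(Add(4087860, Function('x')(-1095)), -1)) = Mul(Add(141824, -4553994), Pow(Add(4087860, Add(239, Mul(572, -1095))), -1)) = Mul(-4412170, Pow(Add(4087860, Add(239, -626340)), -1)) = Mul(-4412170, Pow(Add(4087860, -626101), -1)) = Mul(-4412170, Pow(3461759, -1)) = Mul(-4412170, Rational(1, 3461759)) = Rational(-630310, 494537)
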